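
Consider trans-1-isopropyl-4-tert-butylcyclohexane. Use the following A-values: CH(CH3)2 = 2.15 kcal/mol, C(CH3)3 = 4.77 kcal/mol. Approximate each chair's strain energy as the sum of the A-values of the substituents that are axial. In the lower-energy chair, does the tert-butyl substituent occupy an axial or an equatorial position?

C1 and C4 have opposite parity, so for the trans isomer the two substituents are e,e in one chair and a,a in the other.
Chair I (isopropyl axial, tert-butyl axial): E = 6.92 kcal/mol.
Chair II (isopropyl equatorial, tert-butyl equatorial): E = 0.00 kcal/mol.
Chair II is the more stable (lower-energy) conformer, and in that chair the tert-butyl group is equatorial.

equatorial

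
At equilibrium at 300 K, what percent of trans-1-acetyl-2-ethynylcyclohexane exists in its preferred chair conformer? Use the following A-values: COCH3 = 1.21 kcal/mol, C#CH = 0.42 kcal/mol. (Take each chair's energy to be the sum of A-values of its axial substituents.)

C1 and C2 have opposite parity, so for the trans isomer the two substituents are e,e in one chair and a,a in the other.
Chair I (acetyl axial, ethynyl axial): E = 1.63 kcal/mol; chair II (acetyl equatorial, ethynyl equatorial): E = 0.00 kcal/mol.
ΔG = 1.63 kcal/mol between the two chairs.
K = exp(ΔG/RT) with R = 1.987×10⁻³ kcal mol⁻¹ K⁻¹ and T = 300 K gives K ≈ 15.4.
Fraction in the lower-energy chair = K/(K+1) = 93.9%.

93.9%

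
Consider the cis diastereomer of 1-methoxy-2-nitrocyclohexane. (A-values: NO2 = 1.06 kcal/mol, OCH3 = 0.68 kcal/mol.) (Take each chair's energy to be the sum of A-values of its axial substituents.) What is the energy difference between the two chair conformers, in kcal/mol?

0.38 kcal/mol

C1 and C2 have opposite parity, so for the cis isomer the two substituents are one axial and one equatorial in each chair.
Chair I (nitro axial, methoxy equatorial): E = 1.06 kcal/mol.
Chair II (nitro equatorial, methoxy axial): E = 0.68 kcal/mol.
ΔE = 1.06 − 0.68 = 0.38 kcal/mol; chair II is more stable.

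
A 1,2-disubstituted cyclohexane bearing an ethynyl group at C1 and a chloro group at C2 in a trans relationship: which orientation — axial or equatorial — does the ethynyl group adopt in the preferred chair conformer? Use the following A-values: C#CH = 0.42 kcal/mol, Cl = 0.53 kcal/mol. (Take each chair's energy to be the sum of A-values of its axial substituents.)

C1 and C2 have opposite parity, so for the trans isomer the two substituents are e,e in one chair and a,a in the other.
Chair I (ethynyl axial, chloro axial): E = 0.95 kcal/mol.
Chair II (ethynyl equatorial, chloro equatorial): E = 0.00 kcal/mol.
Chair II is the more stable (lower-energy) conformer, and in that chair the ethynyl group is equatorial.

equatorial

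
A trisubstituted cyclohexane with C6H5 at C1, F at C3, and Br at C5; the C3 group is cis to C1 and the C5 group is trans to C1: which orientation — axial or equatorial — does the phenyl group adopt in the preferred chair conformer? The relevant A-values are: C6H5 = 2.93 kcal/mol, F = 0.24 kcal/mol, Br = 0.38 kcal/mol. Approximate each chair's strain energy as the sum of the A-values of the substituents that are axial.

Chair I (phenyl axial, fluoro axial, bromo equatorial): E = 3.17 kcal/mol.
Chair II (phenyl equatorial, fluoro equatorial, bromo axial): E = 0.38 kcal/mol.
Chair II is the more stable (lower-energy) conformer, and in that chair the phenyl group is equatorial.

equatorial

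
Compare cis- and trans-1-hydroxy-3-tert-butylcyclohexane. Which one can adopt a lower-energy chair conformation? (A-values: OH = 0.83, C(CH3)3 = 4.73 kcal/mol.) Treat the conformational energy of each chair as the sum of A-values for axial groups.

At 1,3 positions (parity same): cis → (e,e or a,a); trans → (a,e or e,a).
Best chair for cis: E = 0.00 kcal/mol; best chair for trans: E = 0.83 kcal/mol.
The cis isomer is lower by 0.83 kcal/mol.

cis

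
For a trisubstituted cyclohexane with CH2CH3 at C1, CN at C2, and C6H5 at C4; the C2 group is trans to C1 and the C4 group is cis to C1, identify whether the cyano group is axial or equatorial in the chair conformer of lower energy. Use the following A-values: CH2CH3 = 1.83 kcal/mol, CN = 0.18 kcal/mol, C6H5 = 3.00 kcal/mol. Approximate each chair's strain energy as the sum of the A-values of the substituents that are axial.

axial

Chair I (ethyl axial, cyano axial, phenyl equatorial): E = 2.01 kcal/mol.
Chair II (ethyl equatorial, cyano equatorial, phenyl axial): E = 3.00 kcal/mol.
Chair I is the more stable (lower-energy) conformer, and in that chair the cyano group is axial.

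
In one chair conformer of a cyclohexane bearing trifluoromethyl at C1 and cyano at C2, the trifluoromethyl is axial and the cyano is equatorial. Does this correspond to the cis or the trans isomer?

C1 and C2 have opposite parity, so their axial bonds point in opposite directions.
With opposite-parity carbons, two substituents on the same face are one axial and one equatorial; opposite faces give both axial or both equatorial.
Here the groups are axial/equatorial → same face → cis.

cis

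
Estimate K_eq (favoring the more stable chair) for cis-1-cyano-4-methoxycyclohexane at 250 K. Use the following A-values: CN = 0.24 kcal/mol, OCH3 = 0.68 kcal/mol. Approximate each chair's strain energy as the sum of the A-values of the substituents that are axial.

C1 and C4 have opposite parity, so for the cis isomer the two substituents are one axial and one equatorial in each chair.
Chair I (cyano axial, methoxy equatorial): E = 0.24 kcal/mol; chair II (cyano equatorial, methoxy axial): E = 0.68 kcal/mol.
ΔG = 0.44 kcal/mol between the two chairs.
K = exp(ΔG/RT) with R = 1.987×10⁻³ kcal mol⁻¹ K⁻¹ and T = 250 K gives K ≈ 2.42.

K ≈ 2.42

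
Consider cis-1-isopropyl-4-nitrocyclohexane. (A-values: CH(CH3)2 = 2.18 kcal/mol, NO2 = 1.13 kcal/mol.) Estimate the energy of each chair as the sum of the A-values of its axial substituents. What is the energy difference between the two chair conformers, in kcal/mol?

C1 and C4 have opposite parity, so for the cis isomer the two substituents are one axial and one equatorial in each chair.
Chair I (isopropyl axial, nitro equatorial): E = 2.18 kcal/mol.
Chair II (isopropyl equatorial, nitro axial): E = 1.13 kcal/mol.
ΔE = 2.18 − 1.13 = 1.05 kcal/mol; chair II is more stable.

1.05 kcal/mol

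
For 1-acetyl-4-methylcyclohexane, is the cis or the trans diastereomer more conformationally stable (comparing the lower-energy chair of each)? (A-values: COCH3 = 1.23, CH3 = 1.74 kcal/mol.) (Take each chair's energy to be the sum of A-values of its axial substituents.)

At 1,4 positions (parity opposite): cis → (a,e or e,a); trans → (e,e or a,a).
Best chair for cis: E = 1.23 kcal/mol; best chair for trans: E = 0.00 kcal/mol.
The trans isomer is lower by 1.23 kcal/mol.

trans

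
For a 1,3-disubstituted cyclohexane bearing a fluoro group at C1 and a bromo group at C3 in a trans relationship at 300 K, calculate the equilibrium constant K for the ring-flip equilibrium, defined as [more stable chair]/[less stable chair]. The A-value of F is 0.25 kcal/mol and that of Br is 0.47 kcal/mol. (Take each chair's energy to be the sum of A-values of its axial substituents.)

K ≈ 1.45

C1 and C3 have the same parity, so for the trans isomer the two substituents are one axial and one equatorial in each chair.
Chair I (fluoro axial, bromo equatorial): E = 0.25 kcal/mol; chair II (fluoro equatorial, bromo axial): E = 0.47 kcal/mol.
ΔG = 0.22 kcal/mol between the two chairs.
K = exp(ΔG/RT) with R = 1.987×10⁻³ kcal mol⁻¹ K⁻¹ and T = 300 K gives K ≈ 1.45.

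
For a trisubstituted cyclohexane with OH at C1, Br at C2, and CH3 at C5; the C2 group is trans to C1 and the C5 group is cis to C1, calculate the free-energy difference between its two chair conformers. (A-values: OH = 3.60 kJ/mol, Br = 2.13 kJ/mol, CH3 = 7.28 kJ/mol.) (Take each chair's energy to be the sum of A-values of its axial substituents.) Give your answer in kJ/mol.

Chair I (hydroxyl axial, bromo axial, methyl axial): E = 13.01 kJ/mol.
Chair II (hydroxyl equatorial, bromo equatorial, methyl equatorial): E = 0.00 kJ/mol.
ΔE = 13.01 − 0.00 = 13.01 kJ/mol; chair II is more stable.

13.01 kJ/mol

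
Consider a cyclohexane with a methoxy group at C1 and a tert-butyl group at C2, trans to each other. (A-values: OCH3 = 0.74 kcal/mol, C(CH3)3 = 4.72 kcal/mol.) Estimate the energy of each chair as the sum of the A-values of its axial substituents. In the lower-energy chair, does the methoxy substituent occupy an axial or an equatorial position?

C1 and C2 have opposite parity, so for the trans isomer the two substituents are e,e in one chair and a,a in the other.
Chair I (methoxy axial, tert-butyl axial): E = 5.46 kcal/mol.
Chair II (methoxy equatorial, tert-butyl equatorial): E = 0.00 kcal/mol.
Chair II is the more stable (lower-energy) conformer, and in that chair the methoxy group is equatorial.

equatorial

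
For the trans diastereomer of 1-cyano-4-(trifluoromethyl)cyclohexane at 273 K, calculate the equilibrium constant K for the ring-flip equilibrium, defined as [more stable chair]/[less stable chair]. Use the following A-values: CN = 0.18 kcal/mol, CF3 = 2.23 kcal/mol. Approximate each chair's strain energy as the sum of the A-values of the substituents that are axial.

K ≈ 85.0

C1 and C4 have opposite parity, so for the trans isomer the two substituents are e,e in one chair and a,a in the other.
Chair I (cyano axial, trifluoromethyl axial): E = 2.41 kcal/mol; chair II (cyano equatorial, trifluoromethyl equatorial): E = 0.00 kcal/mol.
ΔG = 2.41 kcal/mol between the two chairs.
K = exp(ΔG/RT) with R = 1.987×10⁻³ kcal mol⁻¹ K⁻¹ and T = 273 K gives K ≈ 85.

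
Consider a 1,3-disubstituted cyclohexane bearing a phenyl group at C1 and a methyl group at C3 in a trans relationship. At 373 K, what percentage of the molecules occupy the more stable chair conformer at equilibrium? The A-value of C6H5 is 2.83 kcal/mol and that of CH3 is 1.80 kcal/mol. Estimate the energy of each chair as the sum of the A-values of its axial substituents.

80.1%

C1 and C3 have the same parity, so for the trans isomer the two substituents are one axial and one equatorial in each chair.
Chair I (phenyl axial, methyl equatorial): E = 2.83 kcal/mol; chair II (phenyl equatorial, methyl axial): E = 1.80 kcal/mol.
ΔG = 1.03 kcal/mol between the two chairs.
K = exp(ΔG/RT) with R = 1.987×10⁻³ kcal mol⁻¹ K⁻¹ and T = 373 K gives K ≈ 4.01.
Fraction in the lower-energy chair = K/(K+1) = 80.1%.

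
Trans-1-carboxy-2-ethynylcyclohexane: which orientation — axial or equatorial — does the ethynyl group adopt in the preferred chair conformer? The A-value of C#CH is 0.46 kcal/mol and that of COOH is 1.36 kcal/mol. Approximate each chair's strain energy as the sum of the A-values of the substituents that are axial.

C1 and C2 have opposite parity, so for the trans isomer the two substituents are e,e in one chair and a,a in the other.
Chair I (ethynyl axial, carboxyl axial): E = 1.82 kcal/mol.
Chair II (ethynyl equatorial, carboxyl equatorial): E = 0.00 kcal/mol.
Chair II is the more stable (lower-energy) conformer, and in that chair the ethynyl group is equatorial.

equatorial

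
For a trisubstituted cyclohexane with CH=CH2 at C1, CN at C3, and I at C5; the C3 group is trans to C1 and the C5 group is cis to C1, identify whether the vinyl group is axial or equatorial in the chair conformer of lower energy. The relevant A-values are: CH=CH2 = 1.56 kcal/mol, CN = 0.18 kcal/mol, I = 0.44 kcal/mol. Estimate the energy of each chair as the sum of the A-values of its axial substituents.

equatorial

Chair I (vinyl axial, cyano equatorial, iodo axial): E = 2.00 kcal/mol.
Chair II (vinyl equatorial, cyano axial, iodo equatorial): E = 0.18 kcal/mol.
Chair II is the more stable (lower-energy) conformer, and in that chair the vinyl group is equatorial.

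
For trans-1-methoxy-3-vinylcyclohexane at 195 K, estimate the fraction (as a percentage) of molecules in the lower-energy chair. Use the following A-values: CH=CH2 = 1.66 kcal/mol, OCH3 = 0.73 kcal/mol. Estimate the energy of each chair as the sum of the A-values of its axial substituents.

91.7%

C1 and C3 have the same parity, so for the trans isomer the two substituents are one axial and one equatorial in each chair.
Chair I (vinyl axial, methoxy equatorial): E = 1.66 kcal/mol; chair II (vinyl equatorial, methoxy axial): E = 0.73 kcal/mol.
ΔG = 0.93 kcal/mol between the two chairs.
K = exp(ΔG/RT) with R = 1.987×10⁻³ kcal mol⁻¹ K⁻¹ and T = 195 K gives K ≈ 11.
Fraction in the lower-energy chair = K/(K+1) = 91.7%.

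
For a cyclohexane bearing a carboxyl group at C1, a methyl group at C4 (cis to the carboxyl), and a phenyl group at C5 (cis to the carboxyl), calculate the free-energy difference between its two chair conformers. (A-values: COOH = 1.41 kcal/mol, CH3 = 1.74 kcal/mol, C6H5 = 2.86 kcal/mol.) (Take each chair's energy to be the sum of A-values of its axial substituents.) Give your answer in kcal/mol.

Chair I (carboxyl axial, methyl equatorial, phenyl axial): E = 4.27 kcal/mol.
Chair II (carboxyl equatorial, methyl axial, phenyl equatorial): E = 1.74 kcal/mol.
ΔE = 4.27 − 1.74 = 2.53 kcal/mol; chair II is more stable.

2.53 kcal/mol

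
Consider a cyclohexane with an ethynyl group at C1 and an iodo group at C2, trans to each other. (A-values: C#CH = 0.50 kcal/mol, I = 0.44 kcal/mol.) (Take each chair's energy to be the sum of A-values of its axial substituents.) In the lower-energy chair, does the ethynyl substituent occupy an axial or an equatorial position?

C1 and C2 have opposite parity, so for the trans isomer the two substituents are e,e in one chair and a,a in the other.
Chair I (ethynyl axial, iodo axial): E = 0.94 kcal/mol.
Chair II (ethynyl equatorial, iodo equatorial): E = 0.00 kcal/mol.
Chair II is the more stable (lower-energy) conformer, and in that chair the ethynyl group is equatorial.

equatorial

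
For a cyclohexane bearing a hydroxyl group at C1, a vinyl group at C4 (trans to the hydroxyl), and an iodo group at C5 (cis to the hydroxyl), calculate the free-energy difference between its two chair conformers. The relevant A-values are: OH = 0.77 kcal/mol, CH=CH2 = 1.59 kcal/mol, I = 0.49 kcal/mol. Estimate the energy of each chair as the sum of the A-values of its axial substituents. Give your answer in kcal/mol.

2.85 kcal/mol

Chair I (hydroxyl axial, vinyl axial, iodo axial): E = 2.85 kcal/mol.
Chair II (hydroxyl equatorial, vinyl equatorial, iodo equatorial): E = 0.00 kcal/mol.
ΔE = 2.85 − 0.00 = 2.85 kcal/mol; chair II is more stable.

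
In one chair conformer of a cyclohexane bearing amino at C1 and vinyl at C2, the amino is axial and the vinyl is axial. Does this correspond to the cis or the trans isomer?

trans

C1 and C2 have opposite parity, so their axial bonds point in opposite directions.
With opposite-parity carbons, two substituents on the same face are one axial and one equatorial; opposite faces give both axial or both equatorial.
Here the groups are axial/axial → opposite face → trans.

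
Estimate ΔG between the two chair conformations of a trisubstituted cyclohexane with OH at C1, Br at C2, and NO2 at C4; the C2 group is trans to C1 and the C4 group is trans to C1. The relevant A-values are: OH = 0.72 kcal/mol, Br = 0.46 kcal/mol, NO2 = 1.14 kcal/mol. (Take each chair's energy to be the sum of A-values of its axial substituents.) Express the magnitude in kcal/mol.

Chair I (hydroxyl axial, bromo axial, nitro axial): E = 2.32 kcal/mol.
Chair II (hydroxyl equatorial, bromo equatorial, nitro equatorial): E = 0.00 kcal/mol.
ΔE = 2.32 − 0.00 = 2.32 kcal/mol; chair II is more stable.

2.32 kcal/mol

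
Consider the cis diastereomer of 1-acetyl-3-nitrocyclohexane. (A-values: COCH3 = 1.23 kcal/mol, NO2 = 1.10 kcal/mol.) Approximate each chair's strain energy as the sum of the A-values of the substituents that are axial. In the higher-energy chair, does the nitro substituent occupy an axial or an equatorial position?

C1 and C3 have the same parity, so for the cis isomer the two substituents are e,e in one chair and a,a in the other.
Chair I (acetyl axial, nitro axial): E = 2.33 kcal/mol.
Chair II (acetyl equatorial, nitro equatorial): E = 0.00 kcal/mol.
Chair I is the less stable (higher-energy) conformer, and in that chair the nitro group is axial.

axial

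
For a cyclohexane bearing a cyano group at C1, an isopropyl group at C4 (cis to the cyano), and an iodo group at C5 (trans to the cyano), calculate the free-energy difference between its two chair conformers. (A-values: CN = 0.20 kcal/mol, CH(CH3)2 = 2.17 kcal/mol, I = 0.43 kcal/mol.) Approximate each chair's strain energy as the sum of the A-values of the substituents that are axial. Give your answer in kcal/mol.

Chair I (cyano axial, isopropyl equatorial, iodo equatorial): E = 0.20 kcal/mol.
Chair II (cyano equatorial, isopropyl axial, iodo axial): E = 2.60 kcal/mol.
ΔE = 2.60 − 0.20 = 2.40 kcal/mol; chair I is more stable.

2.40 kcal/mol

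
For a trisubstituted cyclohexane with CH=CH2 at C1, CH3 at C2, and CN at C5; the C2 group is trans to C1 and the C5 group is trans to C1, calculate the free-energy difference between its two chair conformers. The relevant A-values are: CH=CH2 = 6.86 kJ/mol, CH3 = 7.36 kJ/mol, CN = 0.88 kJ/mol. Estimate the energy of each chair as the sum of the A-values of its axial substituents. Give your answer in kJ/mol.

Chair I (vinyl axial, methyl axial, cyano equatorial): E = 14.22 kJ/mol.
Chair II (vinyl equatorial, methyl equatorial, cyano axial): E = 0.88 kJ/mol.
ΔE = 14.22 − 0.88 = 13.34 kJ/mol; chair II is more stable.

13.34 kJ/mol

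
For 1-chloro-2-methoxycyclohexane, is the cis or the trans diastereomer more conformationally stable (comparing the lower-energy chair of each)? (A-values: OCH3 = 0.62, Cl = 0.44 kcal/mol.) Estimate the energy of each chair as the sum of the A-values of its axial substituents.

At 1,2 positions (parity opposite): cis → (a,e or e,a); trans → (e,e or a,a).
Best chair for cis: E = 0.44 kcal/mol; best chair for trans: E = 0.00 kcal/mol.
The trans isomer is lower by 0.44 kcal/mol.

trans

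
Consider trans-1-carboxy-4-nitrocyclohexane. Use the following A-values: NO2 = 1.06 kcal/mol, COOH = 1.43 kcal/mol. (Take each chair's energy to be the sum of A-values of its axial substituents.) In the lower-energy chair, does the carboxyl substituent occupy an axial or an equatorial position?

C1 and C4 have opposite parity, so for the trans isomer the two substituents are e,e in one chair and a,a in the other.
Chair I (nitro axial, carboxyl axial): E = 2.49 kcal/mol.
Chair II (nitro equatorial, carboxyl equatorial): E = 0.00 kcal/mol.
Chair II is the more stable (lower-energy) conformer, and in that chair the carboxyl group is equatorial.

equatorial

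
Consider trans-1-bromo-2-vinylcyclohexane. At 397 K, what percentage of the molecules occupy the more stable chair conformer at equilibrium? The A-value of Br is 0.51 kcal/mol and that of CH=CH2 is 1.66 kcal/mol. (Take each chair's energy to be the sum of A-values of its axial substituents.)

94.0%

C1 and C2 have opposite parity, so for the trans isomer the two substituents are e,e in one chair and a,a in the other.
Chair I (bromo axial, vinyl axial): E = 2.17 kcal/mol; chair II (bromo equatorial, vinyl equatorial): E = 0.00 kcal/mol.
ΔG = 2.17 kcal/mol between the two chairs.
K = exp(ΔG/RT) with R = 1.987×10⁻³ kcal mol⁻¹ K⁻¹ and T = 397 K gives K ≈ 15.7.
Fraction in the lower-energy chair = K/(K+1) = 94.0%.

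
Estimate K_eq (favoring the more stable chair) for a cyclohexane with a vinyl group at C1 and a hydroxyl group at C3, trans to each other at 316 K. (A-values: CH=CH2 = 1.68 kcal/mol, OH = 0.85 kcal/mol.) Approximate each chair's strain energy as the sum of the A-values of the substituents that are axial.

K ≈ 3.75

C1 and C3 have the same parity, so for the trans isomer the two substituents are one axial and one equatorial in each chair.
Chair I (vinyl axial, hydroxyl equatorial): E = 1.68 kcal/mol; chair II (vinyl equatorial, hydroxyl axial): E = 0.85 kcal/mol.
ΔG = 0.83 kcal/mol between the two chairs.
K = exp(ΔG/RT) with R = 1.987×10⁻³ kcal mol⁻¹ K⁻¹ and T = 316 K gives K ≈ 3.75.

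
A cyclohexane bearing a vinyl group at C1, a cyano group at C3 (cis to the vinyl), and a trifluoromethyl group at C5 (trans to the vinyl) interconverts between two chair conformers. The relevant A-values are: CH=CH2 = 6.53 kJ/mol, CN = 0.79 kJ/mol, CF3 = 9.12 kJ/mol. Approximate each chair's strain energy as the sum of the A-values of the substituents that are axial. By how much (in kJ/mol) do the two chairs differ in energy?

1.80 kJ/mol

Chair I (vinyl axial, cyano axial, trifluoromethyl equatorial): E = 7.32 kJ/mol.
Chair II (vinyl equatorial, cyano equatorial, trifluoromethyl axial): E = 9.12 kJ/mol.
ΔE = 9.12 − 7.32 = 1.80 kJ/mol; chair I is more stable.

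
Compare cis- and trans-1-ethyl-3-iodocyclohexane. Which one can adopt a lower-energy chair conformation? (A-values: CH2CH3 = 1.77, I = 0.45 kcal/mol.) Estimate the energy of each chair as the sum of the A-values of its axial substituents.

At 1,3 positions (parity same): cis → (e,e or a,a); trans → (a,e or e,a).
Best chair for cis: E = 0.00 kcal/mol; best chair for trans: E = 0.45 kcal/mol.
The cis isomer is lower by 0.45 kcal/mol.

cis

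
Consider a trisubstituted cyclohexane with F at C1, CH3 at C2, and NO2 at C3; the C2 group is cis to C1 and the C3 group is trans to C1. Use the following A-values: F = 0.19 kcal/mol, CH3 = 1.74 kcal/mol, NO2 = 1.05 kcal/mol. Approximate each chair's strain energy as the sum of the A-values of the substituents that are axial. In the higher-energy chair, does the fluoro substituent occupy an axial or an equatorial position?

equatorial

Chair I (fluoro axial, methyl equatorial, nitro equatorial): E = 0.19 kcal/mol.
Chair II (fluoro equatorial, methyl axial, nitro axial): E = 2.79 kcal/mol.
Chair II is the less stable (higher-energy) conformer, and in that chair the fluoro group is equatorial.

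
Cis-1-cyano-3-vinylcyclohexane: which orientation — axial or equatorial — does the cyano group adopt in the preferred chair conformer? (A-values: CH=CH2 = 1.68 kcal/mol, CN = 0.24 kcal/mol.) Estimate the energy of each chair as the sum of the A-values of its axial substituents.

C1 and C3 have the same parity, so for the cis isomer the two substituents are e,e in one chair and a,a in the other.
Chair I (vinyl axial, cyano axial): E = 1.92 kcal/mol.
Chair II (vinyl equatorial, cyano equatorial): E = 0.00 kcal/mol.
Chair II is the more stable (lower-energy) conformer, and in that chair the cyano group is equatorial.

equatorial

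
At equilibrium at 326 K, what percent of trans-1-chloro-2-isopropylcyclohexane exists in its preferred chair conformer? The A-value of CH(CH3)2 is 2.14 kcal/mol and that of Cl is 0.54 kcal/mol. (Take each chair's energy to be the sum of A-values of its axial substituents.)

98.4%

C1 and C2 have opposite parity, so for the trans isomer the two substituents are e,e in one chair and a,a in the other.
Chair I (isopropyl axial, chloro axial): E = 2.68 kcal/mol; chair II (isopropyl equatorial, chloro equatorial): E = 0.00 kcal/mol.
ΔG = 2.68 kcal/mol between the two chairs.
K = exp(ΔG/RT) with R = 1.987×10⁻³ kcal mol⁻¹ K⁻¹ and T = 326 K gives K ≈ 62.6.
Fraction in the lower-energy chair = K/(K+1) = 98.4%.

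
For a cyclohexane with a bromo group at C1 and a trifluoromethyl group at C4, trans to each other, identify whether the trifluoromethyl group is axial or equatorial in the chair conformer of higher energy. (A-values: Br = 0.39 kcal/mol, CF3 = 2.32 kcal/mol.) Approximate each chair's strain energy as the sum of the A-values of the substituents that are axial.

axial

C1 and C4 have opposite parity, so for the trans isomer the two substituents are e,e in one chair and a,a in the other.
Chair I (bromo axial, trifluoromethyl axial): E = 2.71 kcal/mol.
Chair II (bromo equatorial, trifluoromethyl equatorial): E = 0.00 kcal/mol.
Chair I is the less stable (higher-energy) conformer, and in that chair the trifluoromethyl group is axial.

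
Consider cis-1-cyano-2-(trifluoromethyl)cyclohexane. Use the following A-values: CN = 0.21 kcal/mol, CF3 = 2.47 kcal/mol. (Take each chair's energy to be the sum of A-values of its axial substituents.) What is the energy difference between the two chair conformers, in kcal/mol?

2.26 kcal/mol

C1 and C2 have opposite parity, so for the cis isomer the two substituents are one axial and one equatorial in each chair.
Chair I (cyano axial, trifluoromethyl equatorial): E = 0.21 kcal/mol.
Chair II (cyano equatorial, trifluoromethyl axial): E = 2.47 kcal/mol.
ΔE = 2.47 − 0.21 = 2.26 kcal/mol; chair I is more stable.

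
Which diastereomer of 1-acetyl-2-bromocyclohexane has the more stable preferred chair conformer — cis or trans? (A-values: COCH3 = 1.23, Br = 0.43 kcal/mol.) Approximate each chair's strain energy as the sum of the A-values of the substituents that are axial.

trans

At 1,2 positions (parity opposite): cis → (a,e or e,a); trans → (e,e or a,a).
Best chair for cis: E = 0.43 kcal/mol; best chair for trans: E = 0.00 kcal/mol.
The trans isomer is lower by 0.43 kcal/mol.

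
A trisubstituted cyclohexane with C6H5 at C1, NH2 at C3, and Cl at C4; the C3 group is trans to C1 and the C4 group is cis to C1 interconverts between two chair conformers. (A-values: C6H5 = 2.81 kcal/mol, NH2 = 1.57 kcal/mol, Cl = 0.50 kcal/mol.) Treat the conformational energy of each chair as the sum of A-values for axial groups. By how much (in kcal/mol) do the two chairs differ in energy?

0.74 kcal/mol

Chair I (phenyl axial, amino equatorial, chloro equatorial): E = 2.81 kcal/mol.
Chair II (phenyl equatorial, amino axial, chloro axial): E = 2.07 kcal/mol.
ΔE = 2.81 − 2.07 = 0.74 kcal/mol; chair II is more stable.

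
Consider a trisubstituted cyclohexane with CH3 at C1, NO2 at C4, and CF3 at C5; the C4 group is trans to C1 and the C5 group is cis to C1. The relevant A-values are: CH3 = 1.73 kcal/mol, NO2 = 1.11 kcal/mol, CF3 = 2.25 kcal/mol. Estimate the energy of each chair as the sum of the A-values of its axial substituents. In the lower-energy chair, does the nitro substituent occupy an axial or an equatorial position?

equatorial

Chair I (methyl axial, nitro axial, trifluoromethyl axial): E = 5.09 kcal/mol.
Chair II (methyl equatorial, nitro equatorial, trifluoromethyl equatorial): E = 0.00 kcal/mol.
Chair II is the more stable (lower-energy) conformer, and in that chair the nitro group is equatorial.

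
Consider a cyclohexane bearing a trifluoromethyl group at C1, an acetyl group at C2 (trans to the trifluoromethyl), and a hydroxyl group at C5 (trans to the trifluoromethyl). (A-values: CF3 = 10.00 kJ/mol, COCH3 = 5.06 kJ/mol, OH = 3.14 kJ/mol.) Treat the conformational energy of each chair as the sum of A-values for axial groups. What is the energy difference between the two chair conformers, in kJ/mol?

Chair I (trifluoromethyl axial, acetyl axial, hydroxyl equatorial): E = 15.06 kJ/mol.
Chair II (trifluoromethyl equatorial, acetyl equatorial, hydroxyl axial): E = 3.14 kJ/mol.
ΔE = 15.06 − 3.14 = 11.92 kJ/mol; chair II is more stable.

11.92 kJ/mol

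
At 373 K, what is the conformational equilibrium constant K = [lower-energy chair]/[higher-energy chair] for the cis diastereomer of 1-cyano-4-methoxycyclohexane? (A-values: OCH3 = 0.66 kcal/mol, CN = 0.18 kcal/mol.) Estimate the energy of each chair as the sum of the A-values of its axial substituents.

C1 and C4 have opposite parity, so for the cis isomer the two substituents are one axial and one equatorial in each chair.
Chair I (methoxy axial, cyano equatorial): E = 0.66 kcal/mol; chair II (methoxy equatorial, cyano axial): E = 0.18 kcal/mol.
ΔG = 0.48 kcal/mol between the two chairs.
K = exp(ΔG/RT) with R = 1.987×10⁻³ kcal mol⁻¹ K⁻¹ and T = 373 K gives K ≈ 1.91.

K ≈ 1.91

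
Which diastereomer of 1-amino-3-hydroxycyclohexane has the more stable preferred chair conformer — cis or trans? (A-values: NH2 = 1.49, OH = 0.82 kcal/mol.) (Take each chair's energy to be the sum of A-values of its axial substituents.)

cis

At 1,3 positions (parity same): cis → (e,e or a,a); trans → (a,e or e,a).
Best chair for cis: E = 0.00 kcal/mol; best chair for trans: E = 0.82 kcal/mol.
The cis isomer is lower by 0.82 kcal/mol.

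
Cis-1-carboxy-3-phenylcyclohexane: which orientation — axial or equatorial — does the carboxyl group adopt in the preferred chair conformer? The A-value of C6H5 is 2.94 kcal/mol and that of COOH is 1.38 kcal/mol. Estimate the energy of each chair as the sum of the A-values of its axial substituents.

equatorial

C1 and C3 have the same parity, so for the cis isomer the two substituents are e,e in one chair and a,a in the other.
Chair I (phenyl axial, carboxyl axial): E = 4.32 kcal/mol.
Chair II (phenyl equatorial, carboxyl equatorial): E = 0.00 kcal/mol.
Chair II is the more stable (lower-energy) conformer, and in that chair the carboxyl group is equatorial.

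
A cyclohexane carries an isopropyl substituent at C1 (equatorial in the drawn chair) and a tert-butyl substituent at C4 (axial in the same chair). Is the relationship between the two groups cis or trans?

cis

C1 and C4 have opposite parity, so their axial bonds point in opposite directions.
With opposite-parity carbons, two substituents on the same face are one axial and one equatorial; opposite faces give both axial or both equatorial.
Here the groups are equatorial/axial → same face → cis.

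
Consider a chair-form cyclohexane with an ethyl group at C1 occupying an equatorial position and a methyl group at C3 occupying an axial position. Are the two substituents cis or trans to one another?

trans

C1 and C3 have the same parity, so their axial bonds point in the same direction.
With same-parity carbons, two substituents on the same face are both axial or both equatorial; opposite faces give one of each.
Here the groups are equatorial/axial → opposite face → trans.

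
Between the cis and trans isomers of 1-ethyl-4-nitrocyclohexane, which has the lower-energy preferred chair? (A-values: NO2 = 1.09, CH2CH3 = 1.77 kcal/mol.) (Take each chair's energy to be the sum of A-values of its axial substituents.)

trans

At 1,4 positions (parity opposite): cis → (a,e or e,a); trans → (e,e or a,a).
Best chair for cis: E = 1.09 kcal/mol; best chair for trans: E = 0.00 kcal/mol.
The trans isomer is lower by 1.09 kcal/mol.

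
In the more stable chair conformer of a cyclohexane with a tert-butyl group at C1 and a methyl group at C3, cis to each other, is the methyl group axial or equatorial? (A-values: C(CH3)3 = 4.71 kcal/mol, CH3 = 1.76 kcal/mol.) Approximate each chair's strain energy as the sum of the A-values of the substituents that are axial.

C1 and C3 have the same parity, so for the cis isomer the two substituents are e,e in one chair and a,a in the other.
Chair I (tert-butyl axial, methyl axial): E = 6.47 kcal/mol.
Chair II (tert-butyl equatorial, methyl equatorial): E = 0.00 kcal/mol.
Chair II is the more stable (lower-energy) conformer, and in that chair the methyl group is equatorial.

equatorial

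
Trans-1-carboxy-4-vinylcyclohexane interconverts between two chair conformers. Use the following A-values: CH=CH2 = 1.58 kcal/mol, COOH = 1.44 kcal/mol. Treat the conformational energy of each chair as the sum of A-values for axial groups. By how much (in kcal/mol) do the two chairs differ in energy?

C1 and C4 have opposite parity, so for the trans isomer the two substituents are e,e in one chair and a,a in the other.
Chair I (vinyl axial, carboxyl axial): E = 3.02 kcal/mol.
Chair II (vinyl equatorial, carboxyl equatorial): E = 0.00 kcal/mol.
ΔE = 3.02 − 0.00 = 3.02 kcal/mol; chair II is more stable.

3.02 kcal/mol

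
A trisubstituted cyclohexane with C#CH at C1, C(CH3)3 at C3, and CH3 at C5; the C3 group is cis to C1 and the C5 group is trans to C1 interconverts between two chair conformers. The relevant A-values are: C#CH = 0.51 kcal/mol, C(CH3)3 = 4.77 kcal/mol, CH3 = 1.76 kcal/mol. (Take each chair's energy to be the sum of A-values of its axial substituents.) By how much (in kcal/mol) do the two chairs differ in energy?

Chair I (ethynyl axial, tert-butyl axial, methyl equatorial): E = 5.28 kcal/mol.
Chair II (ethynyl equatorial, tert-butyl equatorial, methyl axial): E = 1.76 kcal/mol.
ΔE = 5.28 − 1.76 = 3.52 kcal/mol; chair II is more stable.

3.52 kcal/mol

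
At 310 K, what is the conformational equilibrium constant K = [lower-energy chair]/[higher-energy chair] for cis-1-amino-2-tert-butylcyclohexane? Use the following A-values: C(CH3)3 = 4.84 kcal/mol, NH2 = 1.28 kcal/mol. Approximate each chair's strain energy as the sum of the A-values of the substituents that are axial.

C1 and C2 have opposite parity, so for the cis isomer the two substituents are one axial and one equatorial in each chair.
Chair I (tert-butyl axial, amino equatorial): E = 4.84 kcal/mol; chair II (tert-butyl equatorial, amino axial): E = 1.28 kcal/mol.
ΔG = 3.56 kcal/mol between the two chairs.
K = exp(ΔG/RT) with R = 1.987×10⁻³ kcal mol⁻¹ K⁻¹ and T = 310 K gives K ≈ 324.

K ≈ 324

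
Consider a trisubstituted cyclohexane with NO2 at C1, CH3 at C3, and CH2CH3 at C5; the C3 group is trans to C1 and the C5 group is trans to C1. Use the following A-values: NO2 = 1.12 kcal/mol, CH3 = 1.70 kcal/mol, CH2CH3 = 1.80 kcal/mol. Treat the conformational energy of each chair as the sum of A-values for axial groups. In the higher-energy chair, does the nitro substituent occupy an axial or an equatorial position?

Chair I (nitro axial, methyl equatorial, ethyl equatorial): E = 1.12 kcal/mol.
Chair II (nitro equatorial, methyl axial, ethyl axial): E = 3.50 kcal/mol.
Chair II is the less stable (higher-energy) conformer, and in that chair the nitro group is equatorial.

equatorial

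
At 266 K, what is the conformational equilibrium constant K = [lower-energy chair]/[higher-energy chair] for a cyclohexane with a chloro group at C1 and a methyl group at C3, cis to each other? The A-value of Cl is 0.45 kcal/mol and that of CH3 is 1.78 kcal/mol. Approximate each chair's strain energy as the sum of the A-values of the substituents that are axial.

K ≈ 68.0

C1 and C3 have the same parity, so for the cis isomer the two substituents are e,e in one chair and a,a in the other.
Chair I (chloro axial, methyl axial): E = 2.23 kcal/mol; chair II (chloro equatorial, methyl equatorial): E = 0.00 kcal/mol.
ΔG = 2.23 kcal/mol between the two chairs.
K = exp(ΔG/RT) with R = 1.987×10⁻³ kcal mol⁻¹ K⁻¹ and T = 266 K gives K ≈ 68.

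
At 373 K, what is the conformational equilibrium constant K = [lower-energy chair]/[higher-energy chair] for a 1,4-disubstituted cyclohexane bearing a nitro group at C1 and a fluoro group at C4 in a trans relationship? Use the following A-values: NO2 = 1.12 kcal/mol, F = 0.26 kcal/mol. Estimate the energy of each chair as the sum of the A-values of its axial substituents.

K ≈ 6.44

C1 and C4 have opposite parity, so for the trans isomer the two substituents are e,e in one chair and a,a in the other.
Chair I (nitro axial, fluoro axial): E = 1.38 kcal/mol; chair II (nitro equatorial, fluoro equatorial): E = 0.00 kcal/mol.
ΔG = 1.38 kcal/mol between the two chairs.
K = exp(ΔG/RT) with R = 1.987×10⁻³ kcal mol⁻¹ K⁻¹ and T = 373 K gives K ≈ 6.44.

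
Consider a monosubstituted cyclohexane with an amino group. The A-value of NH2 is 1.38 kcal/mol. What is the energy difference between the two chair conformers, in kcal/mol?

1.38 kcal/mol

A monosubstituted cyclohexane has one chair with the amino group axial (E = A = 1.38 kcal/mol) and one with it equatorial (E = 0).
ΔE = 1.38 − 0 = 1.38 kcal/mol.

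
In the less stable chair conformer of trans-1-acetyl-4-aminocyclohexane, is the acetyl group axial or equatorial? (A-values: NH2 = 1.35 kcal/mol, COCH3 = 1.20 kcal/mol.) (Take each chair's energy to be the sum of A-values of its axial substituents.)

axial

C1 and C4 have opposite parity, so for the trans isomer the two substituents are e,e in one chair and a,a in the other.
Chair I (amino axial, acetyl axial): E = 2.55 kcal/mol.
Chair II (amino equatorial, acetyl equatorial): E = 0.00 kcal/mol.
Chair I is the less stable (higher-energy) conformer, and in that chair the acetyl group is axial.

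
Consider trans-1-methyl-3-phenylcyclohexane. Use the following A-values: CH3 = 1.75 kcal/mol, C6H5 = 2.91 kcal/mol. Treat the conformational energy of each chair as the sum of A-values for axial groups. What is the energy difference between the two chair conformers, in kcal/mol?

C1 and C3 have the same parity, so for the trans isomer the two substituents are one axial and one equatorial in each chair.
Chair I (methyl axial, phenyl equatorial): E = 1.75 kcal/mol.
Chair II (methyl equatorial, phenyl axial): E = 2.91 kcal/mol.
ΔE = 2.91 − 1.75 = 1.16 kcal/mol; chair I is more stable.

1.16 kcal/mol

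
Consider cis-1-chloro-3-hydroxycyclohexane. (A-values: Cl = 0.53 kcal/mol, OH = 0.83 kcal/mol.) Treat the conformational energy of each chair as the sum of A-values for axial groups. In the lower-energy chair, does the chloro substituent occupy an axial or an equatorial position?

equatorial

C1 and C3 have the same parity, so for the cis isomer the two substituents are e,e in one chair and a,a in the other.
Chair I (chloro axial, hydroxyl axial): E = 1.36 kcal/mol.
Chair II (chloro equatorial, hydroxyl equatorial): E = 0.00 kcal/mol.
Chair II is the more stable (lower-energy) conformer, and in that chair the chloro group is equatorial.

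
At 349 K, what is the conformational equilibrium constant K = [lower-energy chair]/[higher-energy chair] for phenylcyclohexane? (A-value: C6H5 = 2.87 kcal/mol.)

K ≈ 62.7

One chair has the phenyl group axial (E = 2.87 kcal/mol) and the other has it equatorial (E = 0).
ΔG = 2.87 kcal/mol between the two chairs.
K = exp(ΔG/RT) with R = 1.987×10⁻³ kcal mol⁻¹ K⁻¹ and T = 349 K gives K ≈ 62.7.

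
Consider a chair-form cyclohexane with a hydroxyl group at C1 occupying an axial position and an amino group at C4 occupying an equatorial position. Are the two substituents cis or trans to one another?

C1 and C4 have opposite parity, so their axial bonds point in opposite directions.
With opposite-parity carbons, two substituents on the same face are one axial and one equatorial; opposite faces give both axial or both equatorial.
Here the groups are axial/equatorial → same face → cis.

cis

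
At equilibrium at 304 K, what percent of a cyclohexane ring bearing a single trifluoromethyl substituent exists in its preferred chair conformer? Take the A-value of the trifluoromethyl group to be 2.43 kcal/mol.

98.2%

One chair has the trifluoromethyl group axial (E = 2.43 kcal/mol) and the other has it equatorial (E = 0).
ΔG = 2.43 kcal/mol between the two chairs.
K = exp(ΔG/RT) with R = 1.987×10⁻³ kcal mol⁻¹ K⁻¹ and T = 304 K gives K ≈ 55.9.
Fraction in the lower-energy chair = K/(K+1) = 98.2%.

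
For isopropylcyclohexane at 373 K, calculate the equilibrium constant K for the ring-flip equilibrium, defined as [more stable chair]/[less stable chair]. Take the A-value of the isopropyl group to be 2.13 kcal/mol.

One chair has the isopropyl group axial (E = 2.13 kcal/mol) and the other has it equatorial (E = 0).
ΔG = 2.13 kcal/mol between the two chairs.
K = exp(ΔG/RT) with R = 1.987×10⁻³ kcal mol⁻¹ K⁻¹ and T = 373 K gives K ≈ 17.7.

K ≈ 17.7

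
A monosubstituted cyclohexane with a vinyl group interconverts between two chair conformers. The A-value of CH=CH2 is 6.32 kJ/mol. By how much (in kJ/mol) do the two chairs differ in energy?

6.32 kJ/mol

A monosubstituted cyclohexane has one chair with the vinyl group axial (E = A = 6.32 kJ/mol) and one with it equatorial (E = 0).
ΔE = 6.32 − 0 = 6.32 kJ/mol.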